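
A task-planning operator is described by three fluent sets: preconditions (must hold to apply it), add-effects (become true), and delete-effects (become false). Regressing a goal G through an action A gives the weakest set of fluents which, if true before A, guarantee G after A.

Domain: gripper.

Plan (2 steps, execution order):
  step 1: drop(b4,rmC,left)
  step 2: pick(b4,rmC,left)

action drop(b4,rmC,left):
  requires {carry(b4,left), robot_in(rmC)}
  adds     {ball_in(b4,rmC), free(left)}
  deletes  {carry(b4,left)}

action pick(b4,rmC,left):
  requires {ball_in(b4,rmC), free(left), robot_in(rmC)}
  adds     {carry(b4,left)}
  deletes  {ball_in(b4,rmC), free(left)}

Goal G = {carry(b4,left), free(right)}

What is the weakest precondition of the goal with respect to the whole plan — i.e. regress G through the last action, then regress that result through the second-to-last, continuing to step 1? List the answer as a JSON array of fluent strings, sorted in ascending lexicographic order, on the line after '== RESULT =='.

Work backward from the goal:
  through step 2 (pick(b4,rmC,left)): drop {carry(b4,left)}, keep {free(right)}, require {ball_in(b4,rmC), free(left), robot_in(rmC)}
    → {ball_in(b4,rmC), free(left), free(right), robot_in(rmC)}
  through step 1 (drop(b4,rmC,left)): drop {ball_in(b4,rmC), free(left)}, keep {free(right), robot_in(rmC)}, require {carry(b4,left), robot_in(rmC)}
    → {carry(b4,left), free(right), robot_in(rmC)}

== RESULT ==
["carry(b4,left)", "free(right)", "robot_in(rmC)"]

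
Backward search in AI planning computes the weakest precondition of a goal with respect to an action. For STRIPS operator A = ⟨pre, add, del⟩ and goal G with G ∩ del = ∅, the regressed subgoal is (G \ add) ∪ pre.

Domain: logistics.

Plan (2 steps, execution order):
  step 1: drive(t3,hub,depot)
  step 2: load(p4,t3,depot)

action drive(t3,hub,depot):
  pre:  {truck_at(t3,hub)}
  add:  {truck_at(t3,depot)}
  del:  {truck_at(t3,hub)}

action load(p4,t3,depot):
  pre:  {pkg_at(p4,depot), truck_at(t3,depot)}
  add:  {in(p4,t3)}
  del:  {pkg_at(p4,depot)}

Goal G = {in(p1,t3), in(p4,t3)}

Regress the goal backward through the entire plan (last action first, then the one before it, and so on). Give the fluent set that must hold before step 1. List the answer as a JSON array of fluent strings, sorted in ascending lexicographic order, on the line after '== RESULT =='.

Work backward from the goal:
  through step 2 (load(p4,t3,depot)): drop {in(p4,t3)}, keep {in(p1,t3)}, require {pkg_at(p4,depot), truck_at(t3,depot)}
    → {in(p1,t3), pkg_at(p4,depot), truck_at(t3,depot)}
  through step 1 (drive(t3,hub,depot)): drop {truck_at(t3,depot)}, keep {in(p1,t3), pkg_at(p4,depot)}, require {truck_at(t3,hub)}
    → {in(p1,t3), pkg_at(p4,depot), truck_at(t3,hub)}

== RESULT ==
["in(p1,t3)", "pkg_at(p4,depot)", "truck_at(t3,hub)"]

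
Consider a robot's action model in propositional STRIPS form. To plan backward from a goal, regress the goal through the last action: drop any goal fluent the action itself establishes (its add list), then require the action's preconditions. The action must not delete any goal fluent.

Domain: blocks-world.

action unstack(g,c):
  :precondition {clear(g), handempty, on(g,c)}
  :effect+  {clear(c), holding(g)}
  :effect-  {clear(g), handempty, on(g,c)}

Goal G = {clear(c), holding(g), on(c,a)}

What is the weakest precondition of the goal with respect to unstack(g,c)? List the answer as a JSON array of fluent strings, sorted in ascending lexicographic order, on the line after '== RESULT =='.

Compute (G \ add) ∪ pre:
  G ∩ del = {}  (empty — regression defined)
  G \ add = {clear(c), holding(g), on(c,a)} \ {clear(c), holding(g)} = {on(c,a)}
  ∪ pre   = {on(c,a)} ∪ {clear(g), handempty, on(g,c)}
          = {clear(g), handempty, on(c,a), on(g,c)}

== RESULT ==
["clear(g)", "handempty", "on(c,a)", "on(g,c)"]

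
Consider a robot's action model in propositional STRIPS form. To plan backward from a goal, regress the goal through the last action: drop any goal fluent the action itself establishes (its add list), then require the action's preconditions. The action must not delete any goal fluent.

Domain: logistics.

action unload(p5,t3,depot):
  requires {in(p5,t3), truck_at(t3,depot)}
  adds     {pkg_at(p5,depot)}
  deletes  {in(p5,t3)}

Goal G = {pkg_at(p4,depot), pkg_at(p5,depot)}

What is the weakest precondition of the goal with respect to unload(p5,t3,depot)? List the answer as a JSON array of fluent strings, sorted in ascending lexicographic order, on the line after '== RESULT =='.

Compute (G \ add) ∪ pre:
  G ∩ del = {}  (empty — regression defined)
  G \ add = {pkg_at(p4,depot), pkg_at(p5,depot)} \ {pkg_at(p5,depot)} = {pkg_at(p4,depot)}
  ∪ pre   = {pkg_at(p4,depot)} ∪ {in(p5,t3), truck_at(t3,depot)}
          = {in(p5,t3), pkg_at(p4,depot), truck_at(t3,depot)}

== RESULT ==
["in(p5,t3)", "pkg_at(p4,depot)", "truck_at(t3,depot)"]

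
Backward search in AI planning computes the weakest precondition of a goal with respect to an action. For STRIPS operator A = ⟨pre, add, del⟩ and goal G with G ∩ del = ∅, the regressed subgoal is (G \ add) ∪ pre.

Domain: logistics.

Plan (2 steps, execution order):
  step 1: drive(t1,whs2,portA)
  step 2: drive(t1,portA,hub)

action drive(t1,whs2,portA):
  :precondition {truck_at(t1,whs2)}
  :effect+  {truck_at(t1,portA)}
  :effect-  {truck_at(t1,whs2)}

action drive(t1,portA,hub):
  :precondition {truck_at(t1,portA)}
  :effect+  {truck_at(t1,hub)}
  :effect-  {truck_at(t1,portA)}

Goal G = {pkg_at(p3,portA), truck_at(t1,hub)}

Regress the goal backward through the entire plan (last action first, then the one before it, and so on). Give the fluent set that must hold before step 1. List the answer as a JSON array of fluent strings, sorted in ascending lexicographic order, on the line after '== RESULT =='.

Regress step by step:
  through step 2 (drive(t1,portA,hub)): drop {truck_at(t1,hub)}, keep {pkg_at(p3,portA)}, require {truck_at(t1,portA)}
    → {pkg_at(p3,portA), truck_at(t1,portA)}
  through step 1 (drive(t1,whs2,portA)): drop {truck_at(t1,portA)}, keep {pkg_at(p3,portA)}, require {truck_at(t1,whs2)}
    → {pkg_at(p3,portA), truck_at(t1,whs2)}

== RESULT ==
["pkg_at(p3,portA)", "truck_at(t1,whs2)"]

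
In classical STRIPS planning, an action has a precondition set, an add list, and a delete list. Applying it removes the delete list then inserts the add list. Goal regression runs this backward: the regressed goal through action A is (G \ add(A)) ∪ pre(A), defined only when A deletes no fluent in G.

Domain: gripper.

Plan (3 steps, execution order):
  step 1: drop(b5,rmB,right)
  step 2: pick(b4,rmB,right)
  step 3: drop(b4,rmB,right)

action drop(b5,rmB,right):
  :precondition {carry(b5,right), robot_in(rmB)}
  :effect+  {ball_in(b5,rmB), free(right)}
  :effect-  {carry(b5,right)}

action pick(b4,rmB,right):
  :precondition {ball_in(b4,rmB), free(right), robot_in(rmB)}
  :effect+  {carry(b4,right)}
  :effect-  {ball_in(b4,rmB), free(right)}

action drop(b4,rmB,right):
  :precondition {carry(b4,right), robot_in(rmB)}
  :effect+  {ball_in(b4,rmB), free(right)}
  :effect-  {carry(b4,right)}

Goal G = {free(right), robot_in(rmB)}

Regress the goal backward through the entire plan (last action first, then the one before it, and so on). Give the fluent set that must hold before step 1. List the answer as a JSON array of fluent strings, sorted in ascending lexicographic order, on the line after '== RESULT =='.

Work backward from the goal:
  through step 3 (drop(b4,rmB,right)): drop {free(right)}, keep {robot_in(rmB)}, require {carry(b4,right), robot_in(rmB)}
    → {carry(b4,right), robot_in(rmB)}
  through step 2 (pick(b4,rmB,right)): drop {carry(b4,right)}, keep {robot_in(rmB)}, require {ball_in(b4,rmB), free(right), robot_in(rmB)}
    → {ball_in(b4,rmB), free(right), robot_in(rmB)}
  through step 1 (drop(b5,rmB,right)): drop {free(right)}, keep {ball_in(b4,rmB), robot_in(rmB)}, require {carry(b5,right), robot_in(rmB)}
    → {ball_in(b4,rmB), carry(b5,right), robot_in(rmB)}

== RESULT ==
["ball_in(b4,rmB)", "carry(b5,right)", "robot_in(rmB)"]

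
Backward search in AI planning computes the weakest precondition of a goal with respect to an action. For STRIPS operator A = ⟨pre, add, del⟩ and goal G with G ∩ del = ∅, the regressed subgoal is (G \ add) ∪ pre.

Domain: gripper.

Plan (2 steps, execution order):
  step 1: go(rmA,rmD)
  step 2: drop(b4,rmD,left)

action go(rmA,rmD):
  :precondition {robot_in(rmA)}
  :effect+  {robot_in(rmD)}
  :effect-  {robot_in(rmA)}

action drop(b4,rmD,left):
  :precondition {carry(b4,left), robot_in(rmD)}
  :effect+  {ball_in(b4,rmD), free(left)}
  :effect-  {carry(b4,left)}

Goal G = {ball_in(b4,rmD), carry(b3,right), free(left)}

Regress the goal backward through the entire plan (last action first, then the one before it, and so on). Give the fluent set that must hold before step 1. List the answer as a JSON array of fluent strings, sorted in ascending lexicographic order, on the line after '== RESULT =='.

Regress step by step:
  through step 2 (drop(b4,rmD,left)): drop {ball_in(b4,rmD), free(left)}, keep {carry(b3,right)}, require {carry(b4,left), robot_in(rmD)}
    → {carry(b3,right), carry(b4,left), robot_in(rmD)}
  through step 1 (go(rmA,rmD)): drop {robot_in(rmD)}, keep {carry(b3,right), carry(b4,left)}, require {robot_in(rmA)}
    → {carry(b3,right), carry(b4,left), robot_in(rmA)}

== RESULT ==
["carry(b3,right)", "carry(b4,left)", "robot_in(rmA)"]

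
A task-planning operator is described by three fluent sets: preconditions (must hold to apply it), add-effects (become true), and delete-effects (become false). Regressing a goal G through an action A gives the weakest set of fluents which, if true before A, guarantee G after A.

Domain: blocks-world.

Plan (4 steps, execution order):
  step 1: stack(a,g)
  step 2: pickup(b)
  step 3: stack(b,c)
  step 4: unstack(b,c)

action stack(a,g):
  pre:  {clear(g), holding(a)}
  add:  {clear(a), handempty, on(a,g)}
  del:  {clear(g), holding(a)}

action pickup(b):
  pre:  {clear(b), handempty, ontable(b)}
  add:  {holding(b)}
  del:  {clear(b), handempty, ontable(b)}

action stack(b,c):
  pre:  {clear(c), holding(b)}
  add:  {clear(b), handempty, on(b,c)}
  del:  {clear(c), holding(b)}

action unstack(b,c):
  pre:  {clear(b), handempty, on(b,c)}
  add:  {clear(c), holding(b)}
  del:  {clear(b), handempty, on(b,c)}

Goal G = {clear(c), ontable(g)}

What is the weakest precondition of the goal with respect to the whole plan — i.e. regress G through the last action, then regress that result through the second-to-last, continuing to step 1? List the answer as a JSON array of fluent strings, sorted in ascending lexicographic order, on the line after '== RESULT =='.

Regress step by step:
  through step 4 (unstack(b,c)): drop {clear(c)}, keep {ontable(g)}, require {clear(b), handempty, on(b,c)}
    → {clear(b), handempty, on(b,c), ontable(g)}
  through step 3 (stack(b,c)): drop {clear(b), handempty, on(b,c)}, keep {ontable(g)}, require {clear(c), holding(b)}
    → {clear(c), holding(b), ontable(g)}
  through step 2 (pickup(b)): drop {holding(b)}, keep {clear(c), ontable(g)}, require {clear(b), handempty, ontable(b)}
    → {clear(b), clear(c), handempty, ontable(b), ontable(g)}
  through step 1 (stack(a,g)): drop {handempty}, keep {clear(b), clear(c), ontable(b), ontable(g)}, require {clear(g), holding(a)}
    → {clear(b), clear(c), clear(g), holding(a), ontable(b), ontable(g)}

== RESULT ==
["clear(b)", "clear(c)", "clear(g)", "holding(a)", "ontable(b)", "ontable(g)"]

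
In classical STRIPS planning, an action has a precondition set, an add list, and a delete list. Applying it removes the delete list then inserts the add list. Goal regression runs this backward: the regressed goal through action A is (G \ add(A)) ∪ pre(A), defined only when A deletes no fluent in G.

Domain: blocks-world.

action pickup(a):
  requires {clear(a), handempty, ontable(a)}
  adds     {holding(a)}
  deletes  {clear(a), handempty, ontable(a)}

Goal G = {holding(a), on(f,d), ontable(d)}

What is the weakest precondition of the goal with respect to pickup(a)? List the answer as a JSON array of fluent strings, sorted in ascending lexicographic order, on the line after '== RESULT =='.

Regress:
  G ∩ del = {}  (empty — regression defined)
  G \ add = {holding(a), on(f,d), ontable(d)} \ {holding(a)} = {on(f,d), ontable(d)}
  ∪ pre   = {on(f,d), ontable(d)} ∪ {clear(a), handempty, ontable(a)}
          = {clear(a), handempty, on(f,d), ontable(a), ontable(d)}

== RESULT ==
["clear(a)", "handempty", "on(f,d)", "ontable(a)", "ontable(d)"]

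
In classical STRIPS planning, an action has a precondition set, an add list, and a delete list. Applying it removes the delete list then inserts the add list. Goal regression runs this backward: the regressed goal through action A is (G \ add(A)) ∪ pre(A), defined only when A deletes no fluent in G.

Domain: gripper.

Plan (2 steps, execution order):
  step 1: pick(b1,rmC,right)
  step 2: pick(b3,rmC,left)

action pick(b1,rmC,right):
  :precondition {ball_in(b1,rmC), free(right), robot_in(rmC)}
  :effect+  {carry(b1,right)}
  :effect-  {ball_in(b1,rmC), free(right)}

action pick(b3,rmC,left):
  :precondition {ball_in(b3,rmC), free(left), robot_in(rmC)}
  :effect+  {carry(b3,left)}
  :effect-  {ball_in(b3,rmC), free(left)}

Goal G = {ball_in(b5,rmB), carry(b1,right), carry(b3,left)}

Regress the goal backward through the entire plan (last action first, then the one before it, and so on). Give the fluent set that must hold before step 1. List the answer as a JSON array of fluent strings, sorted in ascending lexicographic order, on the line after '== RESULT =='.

Work backward from the goal:
  through step 2 (pick(b3,rmC,left)): drop {carry(b3,left)}, keep {ball_in(b5,rmB), carry(b1,right)}, require {ball_in(b3,rmC), free(left), robot_in(rmC)}
    → {ball_in(b3,rmC), ball_in(b5,rmB), carry(b1,right), free(left), robot_in(rmC)}
  through step 1 (pick(b1,rmC,right)): drop {carry(b1,right)}, keep {ball_in(b3,rmC), ball_in(b5,rmB), free(left), robot_in(rmC)}, require {ball_in(b1,rmC), free(right), robot_in(rmC)}
    → {ball_in(b1,rmC), ball_in(b3,rmC), ball_in(b5,rmB), free(left), free(right), robot_in(rmC)}

== RESULT ==
["ball_in(b1,rmC)", "ball_in(b3,rmC)", "ball_in(b5,rmB)", "free(left)", "free(right)", "robot_in(rmC)"]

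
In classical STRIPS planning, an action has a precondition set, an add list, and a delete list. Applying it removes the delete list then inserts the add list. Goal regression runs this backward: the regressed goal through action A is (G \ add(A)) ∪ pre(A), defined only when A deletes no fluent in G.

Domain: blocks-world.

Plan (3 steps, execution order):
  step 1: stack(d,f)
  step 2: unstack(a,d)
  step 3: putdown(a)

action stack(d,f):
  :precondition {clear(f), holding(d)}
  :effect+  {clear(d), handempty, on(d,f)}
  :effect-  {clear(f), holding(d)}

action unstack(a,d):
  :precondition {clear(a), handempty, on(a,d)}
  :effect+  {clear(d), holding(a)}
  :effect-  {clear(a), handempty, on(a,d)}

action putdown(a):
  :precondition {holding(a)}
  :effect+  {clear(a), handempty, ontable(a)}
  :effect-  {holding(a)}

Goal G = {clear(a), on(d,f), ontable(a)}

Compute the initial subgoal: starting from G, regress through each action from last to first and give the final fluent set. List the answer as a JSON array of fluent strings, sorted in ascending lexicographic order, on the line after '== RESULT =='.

Work backward from the goal:
  through step 3 (putdown(a)): drop {clear(a), ontable(a)}, keep {on(d,f)}, require {holding(a)}
    → {holding(a), on(d,f)}
  through step 2 (unstack(a,d)): drop {holding(a)}, keep {on(d,f)}, require {clear(a), handempty, on(a,d)}
    → {clear(a), handempty, on(a,d), on(d,f)}
  through step 1 (stack(d,f)): drop {handempty, on(d,f)}, keep {clear(a), on(a,d)}, require {clear(f), holding(d)}
    → {clear(a), clear(f), holding(d), on(a,d)}

== RESULT ==
["clear(a)", "clear(f)", "holding(d)", "on(a,d)"]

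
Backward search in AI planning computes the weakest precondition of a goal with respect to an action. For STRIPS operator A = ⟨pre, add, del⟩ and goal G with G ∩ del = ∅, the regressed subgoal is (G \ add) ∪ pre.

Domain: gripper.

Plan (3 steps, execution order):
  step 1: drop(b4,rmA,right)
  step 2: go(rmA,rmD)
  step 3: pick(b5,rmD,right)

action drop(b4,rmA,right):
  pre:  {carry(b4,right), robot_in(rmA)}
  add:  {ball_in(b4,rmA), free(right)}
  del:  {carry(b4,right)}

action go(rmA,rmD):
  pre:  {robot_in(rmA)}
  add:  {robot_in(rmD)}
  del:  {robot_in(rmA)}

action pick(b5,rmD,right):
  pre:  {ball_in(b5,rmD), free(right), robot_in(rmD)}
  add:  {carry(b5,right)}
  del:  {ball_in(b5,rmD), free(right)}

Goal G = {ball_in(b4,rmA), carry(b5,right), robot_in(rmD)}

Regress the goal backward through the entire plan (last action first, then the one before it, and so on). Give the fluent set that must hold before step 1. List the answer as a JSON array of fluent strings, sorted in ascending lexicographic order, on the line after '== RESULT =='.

Work backward from the goal:
  through step 3 (pick(b5,rmD,right)): drop {carry(b5,right)}, keep {ball_in(b4,rmA), robot_in(rmD)}, require {ball_in(b5,rmD), free(right), robot_in(rmD)}
    → {ball_in(b4,rmA), ball_in(b5,rmD), free(right), robot_in(rmD)}
  through step 2 (go(rmA,rmD)): drop {robot_in(rmD)}, keep {ball_in(b4,rmA), ball_in(b5,rmD), free(right)}, require {robot_in(rmA)}
    → {ball_in(b4,rmA), ball_in(b5,rmD), free(right), robot_in(rmA)}
  through step 1 (drop(b4,rmA,right)): drop {ball_in(b4,rmA), free(right)}, keep {ball_in(b5,rmD), robot_in(rmA)}, require {carry(b4,right), robot_in(rmA)}
    → {ball_in(b5,rmD), carry(b4,right), robot_in(rmA)}

== RESULT ==
["ball_in(b5,rmD)", "carry(b4,right)", "robot_in(rmA)"]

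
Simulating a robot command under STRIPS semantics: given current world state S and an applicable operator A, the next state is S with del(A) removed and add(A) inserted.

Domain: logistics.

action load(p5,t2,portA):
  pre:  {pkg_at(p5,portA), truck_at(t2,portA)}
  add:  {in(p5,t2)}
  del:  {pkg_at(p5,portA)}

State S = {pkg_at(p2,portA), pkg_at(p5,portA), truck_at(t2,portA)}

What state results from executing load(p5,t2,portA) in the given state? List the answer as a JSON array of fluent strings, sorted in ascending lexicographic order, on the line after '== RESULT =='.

Progress:
  pre ⊆ S: {pkg_at(p5,portA), truck_at(t2,portA)} ⊆ S  — applicable
  S \ del = {pkg_at(p2,portA), truck_at(t2,portA)}
  ∪ add   = {in(p5,t2), pkg_at(p2,portA), truck_at(t2,portA)}

== RESULT ==
["in(p5,t2)", "pkg_at(p2,portA)", "truck_at(t2,portA)"]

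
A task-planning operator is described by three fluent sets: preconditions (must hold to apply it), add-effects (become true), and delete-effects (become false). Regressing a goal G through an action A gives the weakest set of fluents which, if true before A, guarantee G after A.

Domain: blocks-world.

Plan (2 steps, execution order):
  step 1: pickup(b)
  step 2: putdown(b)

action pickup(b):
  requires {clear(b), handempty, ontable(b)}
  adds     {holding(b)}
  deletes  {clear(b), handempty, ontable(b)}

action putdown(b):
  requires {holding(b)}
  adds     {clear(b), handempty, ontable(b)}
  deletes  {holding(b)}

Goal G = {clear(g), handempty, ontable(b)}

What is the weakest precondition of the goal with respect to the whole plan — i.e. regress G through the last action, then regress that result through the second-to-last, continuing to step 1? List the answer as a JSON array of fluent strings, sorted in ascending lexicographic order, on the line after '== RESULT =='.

Regress step by step:
  through step 2 (putdown(b)): drop {handempty, ontable(b)}, keep {clear(g)}, require {holding(b)}
    → {clear(g), holding(b)}
  through step 1 (pickup(b)): drop {holding(b)}, keep {clear(g)}, require {clear(b), handempty, ontable(b)}
    → {clear(b), clear(g), handempty, ontable(b)}

== RESULT ==
["clear(b)", "clear(g)", "handempty", "ontable(b)"]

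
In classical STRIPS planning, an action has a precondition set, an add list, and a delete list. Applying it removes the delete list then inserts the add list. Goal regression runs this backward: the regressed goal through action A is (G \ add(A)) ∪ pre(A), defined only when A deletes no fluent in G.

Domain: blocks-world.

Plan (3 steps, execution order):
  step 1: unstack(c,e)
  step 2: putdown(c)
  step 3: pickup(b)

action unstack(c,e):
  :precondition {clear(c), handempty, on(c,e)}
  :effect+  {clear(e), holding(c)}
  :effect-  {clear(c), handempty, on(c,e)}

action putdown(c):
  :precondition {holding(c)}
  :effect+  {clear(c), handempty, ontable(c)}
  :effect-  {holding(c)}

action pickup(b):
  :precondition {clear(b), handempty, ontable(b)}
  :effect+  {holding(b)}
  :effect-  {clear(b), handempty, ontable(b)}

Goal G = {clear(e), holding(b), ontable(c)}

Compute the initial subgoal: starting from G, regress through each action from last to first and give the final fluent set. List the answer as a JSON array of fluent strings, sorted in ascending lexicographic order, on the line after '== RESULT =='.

Regress step by step:
  through step 3 (pickup(b)): drop {holding(b)}, keep {clear(e), ontable(c)}, require {clear(b), handempty, ontable(b)}
    → {clear(b), clear(e), handempty, ontable(b), ontable(c)}
  through step 2 (putdown(c)): drop {handempty, ontable(c)}, keep {clear(b), clear(e), ontable(b)}, require {holding(c)}
    → {clear(b), clear(e), holding(c), ontable(b)}
  through step 1 (unstack(c,e)): drop {clear(e), holding(c)}, keep {clear(b), ontable(b)}, require {clear(c), handempty, on(c,e)}
    → {clear(b), clear(c), handempty, on(c,e), ontable(b)}

== RESULT ==
["clear(b)", "clear(c)", "handempty", "on(c,e)", "ontable(b)"]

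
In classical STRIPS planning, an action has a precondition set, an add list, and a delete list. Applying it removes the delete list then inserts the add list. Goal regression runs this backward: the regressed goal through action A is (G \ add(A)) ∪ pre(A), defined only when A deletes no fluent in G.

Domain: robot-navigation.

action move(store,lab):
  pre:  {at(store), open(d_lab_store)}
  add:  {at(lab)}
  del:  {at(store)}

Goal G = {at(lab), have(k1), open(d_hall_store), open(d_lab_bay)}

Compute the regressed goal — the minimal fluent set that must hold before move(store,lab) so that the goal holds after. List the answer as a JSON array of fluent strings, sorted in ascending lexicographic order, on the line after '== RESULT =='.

Regress:
  G ∩ del = {}  (empty — regression defined)
  G \ add = {at(lab), have(k1), open(d_hall_store), open(d_lab_bay)} \ {at(lab)} = {have(k1), open(d_hall_store), open(d_lab_bay)}
  ∪ pre   = {have(k1), open(d_hall_store), open(d_lab_bay)} ∪ {at(store), open(d_lab_store)}
          = {at(store), have(k1), open(d_hall_store), open(d_lab_bay), open(d_lab_store)}

== RESULT ==
["at(store)", "have(k1)", "open(d_hall_store)", "open(d_lab_bay)", "open(d_lab_store)"]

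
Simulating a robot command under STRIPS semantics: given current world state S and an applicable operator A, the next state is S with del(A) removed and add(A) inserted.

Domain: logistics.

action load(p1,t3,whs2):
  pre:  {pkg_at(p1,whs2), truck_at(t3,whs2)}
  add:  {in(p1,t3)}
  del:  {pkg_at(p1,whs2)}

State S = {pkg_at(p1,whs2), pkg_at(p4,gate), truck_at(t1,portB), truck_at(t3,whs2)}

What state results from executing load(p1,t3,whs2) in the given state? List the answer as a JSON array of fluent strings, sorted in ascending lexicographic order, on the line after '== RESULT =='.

Progress:
  pre ⊆ S: {pkg_at(p1,whs2), truck_at(t3,whs2)} ⊆ S  — applicable
  S \ del = {pkg_at(p4,gate), truck_at(t1,portB), truck_at(t3,whs2)}
  ∪ add   = {in(p1,t3), pkg_at(p4,gate), truck_at(t1,portB), truck_at(t3,whs2)}

== RESULT ==
["in(p1,t3)", "pkg_at(p4,gate)", "truck_at(t1,portB)", "truck_at(t3,whs2)"]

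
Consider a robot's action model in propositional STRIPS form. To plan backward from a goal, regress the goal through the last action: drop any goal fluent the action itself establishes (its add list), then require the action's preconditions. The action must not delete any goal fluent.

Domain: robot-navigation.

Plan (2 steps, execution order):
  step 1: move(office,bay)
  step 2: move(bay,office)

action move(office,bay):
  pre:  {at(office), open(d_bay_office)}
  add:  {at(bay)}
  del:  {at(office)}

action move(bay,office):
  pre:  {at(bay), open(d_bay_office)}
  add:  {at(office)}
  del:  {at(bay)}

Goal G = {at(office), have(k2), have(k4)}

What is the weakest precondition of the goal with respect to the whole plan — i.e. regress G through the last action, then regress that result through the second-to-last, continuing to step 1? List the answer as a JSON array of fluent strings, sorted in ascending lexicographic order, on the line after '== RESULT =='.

Work backward from the goal:
  through step 2 (move(bay,office)): drop {at(office)}, keep {have(k2), have(k4)}, require {at(bay), open(d_bay_office)}
    → {at(bay), have(k2), have(k4), open(d_bay_office)}
  through step 1 (move(office,bay)): drop {at(bay)}, keep {have(k2), have(k4), open(d_bay_office)}, require {at(office), open(d_bay_office)}
    → {at(office), have(k2), have(k4), open(d_bay_office)}

== RESULT ==
["at(office)", "have(k2)", "have(k4)", "open(d_bay_office)"]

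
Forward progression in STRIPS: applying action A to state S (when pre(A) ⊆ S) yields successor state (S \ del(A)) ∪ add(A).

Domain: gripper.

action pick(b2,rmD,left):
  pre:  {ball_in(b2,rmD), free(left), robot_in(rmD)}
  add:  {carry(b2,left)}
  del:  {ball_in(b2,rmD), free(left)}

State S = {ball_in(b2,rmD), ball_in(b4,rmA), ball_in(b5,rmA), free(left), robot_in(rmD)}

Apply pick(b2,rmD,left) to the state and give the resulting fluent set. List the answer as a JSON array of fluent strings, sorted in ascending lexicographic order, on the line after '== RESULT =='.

Progress:
  pre ⊆ S: {ball_in(b2,rmD), free(left), robot_in(rmD)} ⊆ S  — applicable
  S \ del = {ball_in(b4,rmA), ball_in(b5,rmA), robot_in(rmD)}
  ∪ add   = {ball_in(b4,rmA), ball_in(b5,rmA), carry(b2,left), robot_in(rmD)}

== RESULT ==
["ball_in(b4,rmA)", "ball_in(b5,rmA)", "carry(b2,left)", "robot_in(rmD)"]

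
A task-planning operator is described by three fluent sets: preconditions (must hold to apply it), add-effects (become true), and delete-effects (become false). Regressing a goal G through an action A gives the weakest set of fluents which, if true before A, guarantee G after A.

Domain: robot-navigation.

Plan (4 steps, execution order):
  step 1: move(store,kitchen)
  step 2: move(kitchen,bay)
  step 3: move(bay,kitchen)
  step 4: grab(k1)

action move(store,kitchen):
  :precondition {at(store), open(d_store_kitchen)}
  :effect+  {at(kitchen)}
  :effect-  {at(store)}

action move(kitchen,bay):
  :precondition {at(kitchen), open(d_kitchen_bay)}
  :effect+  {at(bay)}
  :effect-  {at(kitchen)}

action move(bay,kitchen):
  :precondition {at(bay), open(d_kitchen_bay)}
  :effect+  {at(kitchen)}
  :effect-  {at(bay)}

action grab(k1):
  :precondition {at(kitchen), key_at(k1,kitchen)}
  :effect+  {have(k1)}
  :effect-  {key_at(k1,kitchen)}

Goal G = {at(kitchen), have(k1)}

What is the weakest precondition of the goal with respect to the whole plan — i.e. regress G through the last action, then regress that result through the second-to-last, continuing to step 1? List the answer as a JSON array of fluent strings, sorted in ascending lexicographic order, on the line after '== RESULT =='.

Regress step by step:
  through step 4 (grab(k1)): drop {have(k1)}, keep {at(kitchen)}, require {at(kitchen), key_at(k1,kitchen)}
    → {at(kitchen), key_at(k1,kitchen)}
  through step 3 (move(bay,kitchen)): drop {at(kitchen)}, keep {key_at(k1,kitchen)}, require {at(bay), open(d_kitchen_bay)}
    → {at(bay), key_at(k1,kitchen), open(d_kitchen_bay)}
  through step 2 (move(kitchen,bay)): drop {at(bay)}, keep {key_at(k1,kitchen), open(d_kitchen_bay)}, require {at(kitchen), open(d_kitchen_bay)}
    → {at(kitchen), key_at(k1,kitchen), open(d_kitchen_bay)}
  through step 1 (move(store,kitchen)): drop {at(kitchen)}, keep {key_at(k1,kitchen), open(d_kitchen_bay)}, require {at(store), open(d_store_kitchen)}
    → {at(store), key_at(k1,kitchen), open(d_kitchen_bay), open(d_store_kitchen)}

== RESULT ==
["at(store)", "key_at(k1,kitchen)", "open(d_kitchen_bay)", "open(d_store_kitchen)"]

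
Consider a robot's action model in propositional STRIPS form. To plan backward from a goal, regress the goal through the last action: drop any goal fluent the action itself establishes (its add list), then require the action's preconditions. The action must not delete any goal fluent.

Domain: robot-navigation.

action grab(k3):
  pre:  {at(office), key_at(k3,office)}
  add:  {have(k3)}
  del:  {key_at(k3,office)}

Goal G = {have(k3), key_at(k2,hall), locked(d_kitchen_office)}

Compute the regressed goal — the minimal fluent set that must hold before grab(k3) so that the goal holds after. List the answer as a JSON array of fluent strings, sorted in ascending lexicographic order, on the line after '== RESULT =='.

Compute (G \ add) ∪ pre:
  G ∩ del = {}  (empty — regression defined)
  G \ add = {have(k3), key_at(k2,hall), locked(d_kitchen_office)} \ {have(k3)} = {key_at(k2,hall), locked(d_kitchen_office)}
  ∪ pre   = {key_at(k2,hall), locked(d_kitchen_office)} ∪ {at(office), key_at(k3,office)}
          = {at(office), key_at(k2,hall), key_at(k3,office), locked(d_kitchen_office)}

== RESULT ==
["at(office)", "key_at(k2,hall)", "key_at(k3,office)", "locked(d_kitchen_office)"]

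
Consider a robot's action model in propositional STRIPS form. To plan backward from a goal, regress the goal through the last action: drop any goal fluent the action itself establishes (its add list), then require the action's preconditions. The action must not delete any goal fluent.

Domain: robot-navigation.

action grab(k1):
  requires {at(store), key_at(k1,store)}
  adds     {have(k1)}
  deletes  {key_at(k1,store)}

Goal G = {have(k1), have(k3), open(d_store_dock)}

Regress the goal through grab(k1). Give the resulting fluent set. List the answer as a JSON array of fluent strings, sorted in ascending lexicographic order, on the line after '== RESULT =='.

Compute (G \ add) ∪ pre:
  G ∩ del = {}  (empty — regression defined)
  G \ add = {have(k1), have(k3), open(d_store_dock)} \ {have(k1)} = {have(k3), open(d_store_dock)}
  ∪ pre   = {have(k3), open(d_store_dock)} ∪ {at(store), key_at(k1,store)}
          = {at(store), have(k3), key_at(k1,store), open(d_store_dock)}

== RESULT ==
["at(store)", "have(k3)", "key_at(k1,store)", "open(d_store_dock)"]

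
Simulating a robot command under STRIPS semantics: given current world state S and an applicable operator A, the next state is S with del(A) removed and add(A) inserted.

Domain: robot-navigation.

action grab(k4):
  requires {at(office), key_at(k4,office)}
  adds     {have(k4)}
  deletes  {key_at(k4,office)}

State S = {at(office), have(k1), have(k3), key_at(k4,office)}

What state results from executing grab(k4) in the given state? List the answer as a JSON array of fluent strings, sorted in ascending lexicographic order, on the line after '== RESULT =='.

Progress:
  pre ⊆ S: {at(office), key_at(k4,office)} ⊆ S  — applicable
  S \ del = {at(office), have(k1), have(k3)}
  ∪ add   = {at(office), have(k1), have(k3), have(k4)}

== RESULT ==
["at(office)", "have(k1)", "have(k3)", "have(k4)"]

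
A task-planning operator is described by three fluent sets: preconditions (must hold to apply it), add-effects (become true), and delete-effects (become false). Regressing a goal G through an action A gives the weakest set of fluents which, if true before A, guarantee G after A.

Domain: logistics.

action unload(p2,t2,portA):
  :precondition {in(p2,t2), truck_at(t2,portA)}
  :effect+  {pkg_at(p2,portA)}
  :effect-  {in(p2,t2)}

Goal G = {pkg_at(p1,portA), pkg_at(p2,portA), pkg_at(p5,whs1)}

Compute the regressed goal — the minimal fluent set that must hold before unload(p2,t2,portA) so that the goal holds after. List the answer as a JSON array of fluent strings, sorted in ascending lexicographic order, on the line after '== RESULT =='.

Compute (G \ add) ∪ pre:
  G ∩ del = {}  (empty — regression defined)
  G \ add = {pkg_at(p1,portA), pkg_at(p2,portA), pkg_at(p5,whs1)} \ {pkg_at(p2,portA)} = {pkg_at(p1,portA), pkg_at(p5,whs1)}
  ∪ pre   = {pkg_at(p1,portA), pkg_at(p5,whs1)} ∪ {in(p2,t2), truck_at(t2,portA)}
          = {in(p2,t2), pkg_at(p1,portA), pkg_at(p5,whs1), truck_at(t2,portA)}

== RESULT ==
["in(p2,t2)", "pkg_at(p1,portA)", "pkg_at(p5,whs1)", "truck_at(t2,portA)"]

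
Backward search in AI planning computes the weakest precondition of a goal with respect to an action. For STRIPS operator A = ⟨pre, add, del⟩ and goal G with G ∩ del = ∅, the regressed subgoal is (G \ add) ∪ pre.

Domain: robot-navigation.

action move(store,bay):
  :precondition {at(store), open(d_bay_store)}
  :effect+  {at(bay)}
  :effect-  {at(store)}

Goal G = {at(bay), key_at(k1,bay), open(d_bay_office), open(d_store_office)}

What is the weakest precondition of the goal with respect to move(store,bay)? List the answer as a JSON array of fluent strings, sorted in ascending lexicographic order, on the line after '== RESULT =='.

Compute (G \ add) ∪ pre:
  G ∩ del = {}  (empty — regression defined)
  G \ add = {at(bay), key_at(k1,bay), open(d_bay_office), open(d_store_office)} \ {at(bay)} = {key_at(k1,bay), open(d_bay_office), open(d_store_office)}
  ∪ pre   = {key_at(k1,bay), open(d_bay_office), open(d_store_office)} ∪ {at(store), open(d_bay_store)}
          = {at(store), key_at(k1,bay), open(d_bay_office), open(d_bay_store), open(d_store_office)}

== RESULT ==
["at(store)", "key_at(k1,bay)", "open(d_bay_office)", "open(d_bay_store)", "open(d_store_office)"]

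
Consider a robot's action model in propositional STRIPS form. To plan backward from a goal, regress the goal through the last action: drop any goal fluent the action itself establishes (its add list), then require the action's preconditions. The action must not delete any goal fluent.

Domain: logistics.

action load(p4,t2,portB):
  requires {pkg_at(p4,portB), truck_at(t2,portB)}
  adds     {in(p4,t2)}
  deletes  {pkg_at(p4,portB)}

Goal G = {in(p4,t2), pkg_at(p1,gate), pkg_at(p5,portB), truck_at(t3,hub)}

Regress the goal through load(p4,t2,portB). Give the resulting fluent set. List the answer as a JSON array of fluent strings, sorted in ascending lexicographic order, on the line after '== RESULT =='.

Compute (G \ add) ∪ pre:
  G ∩ del = {}  (empty — regression defined)
  G \ add = {in(p4,t2), pkg_at(p1,gate), pkg_at(p5,portB), truck_at(t3,hub)} \ {in(p4,t2)} = {pkg_at(p1,gate), pkg_at(p5,portB), truck_at(t3,hub)}
  ∪ pre   = {pkg_at(p1,gate), pkg_at(p5,portB), truck_at(t3,hub)} ∪ {pkg_at(p4,portB), truck_at(t2,portB)}
          = {pkg_at(p1,gate), pkg_at(p4,portB), pkg_at(p5,portB), truck_at(t2,portB), truck_at(t3,hub)}

== RESULT ==
["pkg_at(p1,gate)", "pkg_at(p4,portB)", "pkg_at(p5,portB)", "truck_at(t2,portB)", "truck_at(t3,hub)"]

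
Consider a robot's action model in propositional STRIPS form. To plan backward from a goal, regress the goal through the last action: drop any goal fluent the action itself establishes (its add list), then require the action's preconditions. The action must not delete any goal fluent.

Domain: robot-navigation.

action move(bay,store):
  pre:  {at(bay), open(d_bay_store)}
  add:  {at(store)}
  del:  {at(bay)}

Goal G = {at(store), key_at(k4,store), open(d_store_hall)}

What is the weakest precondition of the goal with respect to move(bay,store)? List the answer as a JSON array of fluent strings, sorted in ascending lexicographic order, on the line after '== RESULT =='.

Regress:
  G ∩ del = {}  (empty — regression defined)
  G \ add = {at(store), key_at(k4,store), open(d_store_hall)} \ {at(store)} = {key_at(k4,store), open(d_store_hall)}
  ∪ pre   = {key_at(k4,store), open(d_store_hall)} ∪ {at(bay), open(d_bay_store)}
          = {at(bay), key_at(k4,store), open(d_bay_store), open(d_store_hall)}

== RESULT ==
["at(bay)", "key_at(k4,store)", "open(d_bay_store)", "open(d_store_hall)"]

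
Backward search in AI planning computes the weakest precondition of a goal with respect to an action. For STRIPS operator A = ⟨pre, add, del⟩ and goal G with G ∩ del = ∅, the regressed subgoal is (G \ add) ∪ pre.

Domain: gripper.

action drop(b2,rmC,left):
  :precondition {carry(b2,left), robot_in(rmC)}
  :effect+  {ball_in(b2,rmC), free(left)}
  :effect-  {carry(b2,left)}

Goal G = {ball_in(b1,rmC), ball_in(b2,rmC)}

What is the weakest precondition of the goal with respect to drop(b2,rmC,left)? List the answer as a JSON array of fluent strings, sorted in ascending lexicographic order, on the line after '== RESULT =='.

Regress:
  G ∩ del = {}  (empty — regression defined)
  G \ add = {ball_in(b1,rmC), ball_in(b2,rmC)} \ {ball_in(b2,rmC), free(left)} = {ball_in(b1,rmC)}
  ∪ pre   = {ball_in(b1,rmC)} ∪ {carry(b2,left), robot_in(rmC)}
          = {ball_in(b1,rmC), carry(b2,left), robot_in(rmC)}

== RESULT ==
["ball_in(b1,rmC)", "carry(b2,left)", "robot_in(rmC)"]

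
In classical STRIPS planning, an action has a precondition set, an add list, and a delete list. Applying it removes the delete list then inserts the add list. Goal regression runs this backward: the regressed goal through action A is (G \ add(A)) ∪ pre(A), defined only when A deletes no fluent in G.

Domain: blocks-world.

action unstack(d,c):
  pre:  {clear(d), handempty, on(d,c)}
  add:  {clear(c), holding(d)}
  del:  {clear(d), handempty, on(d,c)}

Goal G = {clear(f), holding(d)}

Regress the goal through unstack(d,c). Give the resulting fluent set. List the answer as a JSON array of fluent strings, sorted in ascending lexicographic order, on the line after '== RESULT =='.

Regress:
  G ∩ del = {}  (empty — regression defined)
  G \ add = {clear(f), holding(d)} \ {clear(c), holding(d)} = {clear(f)}
  ∪ pre   = {clear(f)} ∪ {clear(d), handempty, on(d,c)}
          = {clear(d), clear(f), handempty, on(d,c)}

== RESULT ==
["clear(d)", "clear(f)", "handempty", "on(d,c)"]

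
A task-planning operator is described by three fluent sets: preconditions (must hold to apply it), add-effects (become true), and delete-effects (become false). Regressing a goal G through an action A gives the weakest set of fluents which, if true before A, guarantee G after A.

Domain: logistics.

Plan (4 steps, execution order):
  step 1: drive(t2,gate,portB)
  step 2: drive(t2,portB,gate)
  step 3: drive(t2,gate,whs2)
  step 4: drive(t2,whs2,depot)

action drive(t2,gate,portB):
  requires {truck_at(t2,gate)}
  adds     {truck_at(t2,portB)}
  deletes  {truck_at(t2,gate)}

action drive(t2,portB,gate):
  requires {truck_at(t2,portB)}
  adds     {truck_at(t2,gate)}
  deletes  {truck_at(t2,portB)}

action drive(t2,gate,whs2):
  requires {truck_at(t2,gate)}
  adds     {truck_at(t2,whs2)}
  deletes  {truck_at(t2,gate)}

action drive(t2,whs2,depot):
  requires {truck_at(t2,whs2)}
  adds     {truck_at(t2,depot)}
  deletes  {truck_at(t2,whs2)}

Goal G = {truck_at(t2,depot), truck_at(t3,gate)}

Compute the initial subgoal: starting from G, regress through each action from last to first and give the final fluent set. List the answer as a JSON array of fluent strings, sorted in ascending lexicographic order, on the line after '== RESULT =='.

Regress step by step:
  through step 4 (drive(t2,whs2,depot)): drop {truck_at(t2,depot)}, keep {truck_at(t3,gate)}, require {truck_at(t2,whs2)}
    → {truck_at(t2,whs2), truck_at(t3,gate)}
  through step 3 (drive(t2,gate,whs2)): drop {truck_at(t2,whs2)}, keep {truck_at(t3,gate)}, require {truck_at(t2,gate)}
    → {truck_at(t2,gate), truck_at(t3,gate)}
  through step 2 (drive(t2,portB,gate)): drop {truck_at(t2,gate)}, keep {truck_at(t3,gate)}, require {truck_at(t2,portB)}
    → {truck_at(t2,portB), truck_at(t3,gate)}
  through step 1 (drive(t2,gate,portB)): drop {truck_at(t2,portB)}, keep {truck_at(t3,gate)}, require {truck_at(t2,gate)}
    → {truck_at(t2,gate), truck_at(t3,gate)}

== RESULT ==
["truck_at(t2,gate)", "truck_at(t3,gate)"]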